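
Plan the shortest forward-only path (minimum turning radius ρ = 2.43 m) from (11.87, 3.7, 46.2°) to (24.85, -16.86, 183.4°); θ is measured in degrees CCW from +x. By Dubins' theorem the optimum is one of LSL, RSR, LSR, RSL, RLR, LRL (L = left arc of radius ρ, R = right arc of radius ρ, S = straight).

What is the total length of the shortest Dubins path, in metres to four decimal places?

29.2859 m

Let ψ = atan2(Δy, Δx) = atan2(-20.56, 12.98) = -57.7348° be the start→goal bearing.
Normalize: d = |goal − start| / ρ = 24.314481/2.43 = 10.005959, α = (θ_start − ψ) mod 360° = 103.9348° = 1.814005 rad, β = (θ_goal − ψ) mod 360° = 241.1348° = 4.208597 rad.
Common terms: sin α = 0.970570, cos α = -0.240818, sin β = -0.875758, cos β = -0.482750, cos(α−β) = -0.733730, d² = 100.119223. Work in radians in the unit-radius frame; every candidate has L = ρ·(t + p + q).
LSL: p² = 2 + d² − 2cos(α−β) + 2d(sin α − sin β) = 140.535258; p = √p² = 11.854757; φ = atan2(cos β − cos α, d + sin α − sin β) = -0.020409 rad; t = (φ − α) mod 2π = 4.448771 rad, q = (β − φ) mod 2π = 4.229006 rad → L = 2.43·(4.448771 + 11.854757 + 4.229006) = 2.43·20.532534 = 49.894057 m
RSR: p² = 2 + d² − 2cos(α−β) + 2d(sin β − sin α) = 66.638107; p = √p² = 8.163217; φ = atan2(cos α − cos β, d − sin α + sin β) = 0.029641 rad; t = (α − φ) mod 2π = 1.784364 rad, q = (φ − β) mod 2π = 2.104230 rad → L = 2.43·(1.784364 + 8.163217 + 2.104230) = 2.43·12.051810 = 29.285899 m
LSR: p² = d² − 2 + 2cos(α−β) + 2d(sin α + sin β) = 98.549133; p = √p² = 9.927192; φ = atan2(−cos α − cos β, d + sin α + sin β) − atan2(−2, p) = 0.270318 rad; t = (φ − α) mod 2π = 4.739498 rad, q = (φ − β) mod 2π = 2.344907 rad → L = 2.43·(4.739498 + 9.927192 + 2.344907) = 2.43·17.011597 = 41.338180 m
RSL: p² = d² − 2 + 2cos(α−β) − 2d(sin α + sin β) = 94.754394; p = √p² = 9.734187; φ = atan2(cos α + cos β, d − sin α − sin β) − atan2(2, p) = -0.275518 rad; t = (α − φ) mod 2π = 2.089523 rad, q = (β − φ) mod 2π = 4.484115 rad → L = 2.43·(2.089523 + 9.734187 + 4.484115) = 2.43·16.307824 = 39.628013 m
RLR: c = (6 − d² + 2cos(α−β) + 2d(sin α − sin β))/8 = -7.329763, |c| > 1 → infeasible
LRL: c = (6 − d² + 2cos(α−β) − 2d(sin α − sin β))/8 = -16.566907, |c| > 1 → infeasible
Shortest: RSR with L = 29.285899 m ≈ 29.2859 m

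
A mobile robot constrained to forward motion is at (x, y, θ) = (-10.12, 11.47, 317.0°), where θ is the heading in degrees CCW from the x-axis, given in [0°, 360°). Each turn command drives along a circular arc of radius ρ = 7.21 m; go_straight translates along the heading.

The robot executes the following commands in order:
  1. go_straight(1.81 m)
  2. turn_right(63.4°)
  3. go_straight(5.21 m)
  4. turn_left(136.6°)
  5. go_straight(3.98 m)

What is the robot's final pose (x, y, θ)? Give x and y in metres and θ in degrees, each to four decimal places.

set_pose: (x, y, θ) = (-10.1200, 11.4700, 317.0000°), ρ = 7.21
go_straight(1.81): x += 1.81·cos θ, y += 1.81·sin θ → (-8.7962, 10.2356, 317.0000°)
turn_right(63.4°): centre at ρ to the right, rotate −63.4° → (-6.7968, 2.9268, 253.6000°)
go_straight(5.21): x += 5.21·cos θ, y += 5.21·sin θ → (-8.2678, -2.0712, 253.6000°)
turn_left(136.6°): centre at ρ to the left, rotate +136.6° → (2.2756, -10.3383, 390.2000° ≡ 30.2000°)
go_straight(3.98): x += 3.98·cos θ, y += 3.98·sin θ → (5.7154, -8.3363, 30.2000°)

(5.7154, -8.3363, 30.2000°)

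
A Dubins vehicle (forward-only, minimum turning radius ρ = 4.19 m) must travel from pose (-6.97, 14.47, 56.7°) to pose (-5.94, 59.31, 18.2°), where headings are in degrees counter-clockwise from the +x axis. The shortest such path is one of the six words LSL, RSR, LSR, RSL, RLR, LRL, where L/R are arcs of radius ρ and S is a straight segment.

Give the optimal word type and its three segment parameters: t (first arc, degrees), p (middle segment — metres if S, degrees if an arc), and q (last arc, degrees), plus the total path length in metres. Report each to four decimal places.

LSR: t = 37.0950°, p = 38.0881 m, q = 75.5950°, L = 46.3290 m

Let ψ = atan2(Δy, Δx) = atan2(44.84, 1.03) = 88.6841° be the start→goal bearing.
Normalize: d = |goal − start| / ρ = 44.851828/4.19 = 10.704494, α = (θ_start − ψ) mod 360° = 328.0159° = 5.724957 rad, β = (θ_goal − ψ) mod 360° = 289.5159° = 5.053005 rad.
Common terms: sin α = -0.529684, cos α = 0.848195, sin β = -0.942549, cos β = 0.334068, cos(α−β) = 0.782608, d² = 114.586184. Work in radians in the unit-radius frame; every candidate has L = ρ·(t + p + q).
LSL: p² = 2 + d² − 2cos(α−β) + 2d(sin α − sin β) = 123.859984; p = √p² = 11.129240; φ = atan2(cos β − cos α, d + sin α − sin β) = -0.046212 rad; t = (φ − α) mod 2π = 0.512016 rad, q = (β − φ) mod 2π = 5.099218 rad → L = 4.19·(0.512016 + 11.129240 + 5.099218) = 4.19·16.740474 = 70.142584 m
RSR: p² = 2 + d² − 2cos(α−β) + 2d(sin β − sin α) = 106.181951; p = √p² = 10.304463; φ = atan2(cos α − cos β, d − sin α + sin β) = 0.049914 rad; t = (α − φ) mod 2π = 5.675043 rad, q = (φ − β) mod 2π = 1.280094 rad → L = 4.19·(5.675043 + 10.304463 + 1.280094) = 4.19·17.259600 = 72.317723 m
LSR: p² = d² − 2 + 2cos(α−β) + 2d(sin α + sin β) = 82.632382; p = √p² = 9.090236; φ = atan2(−cos α − cos β, d + sin α + sin β) − atan2(−2, p) = 0.089201 rad; t = (φ − α) mod 2π = 0.647429 rad, q = (φ − β) mod 2π = 1.319381 rad → L = 4.19·(0.647429 + 9.090236 + 1.319381) = 4.19·11.057046 = 46.329023 m
RSL: p² = d² − 2 + 2cos(α−β) − 2d(sin α + sin β) = 145.670418; p = √p² = 12.069400; φ = atan2(cos α + cos β, d − sin α − sin β) − atan2(2, p) = -0.067427 rad; t = (α − φ) mod 2π = 5.792385 rad, q = (β − φ) mod 2π = 5.120433 rad → L = 4.19·(5.792385 + 12.069400 + 5.120433) = 4.19·22.982218 = 96.295492 m
RLR: c = (6 − d² + 2cos(α−β) + 2d(sin α − sin β))/8 = -12.272744, |c| > 1 → infeasible
LRL: c = (6 − d² + 2cos(α−β) − 2d(sin α − sin β))/8 = -14.482498, |c| > 1 → infeasible
Shortest: LSR with L = 46.329023 m ≈ 46.3290 m
Convert LSR to answer units (arcs ×180/π): t = 0.647429·180/π = 37.0950°, p = ρ·p = 4.19·9.090236 = 38.0881 m, q = 1.319381·180/π = 75.5950°, L = 46.3290 m.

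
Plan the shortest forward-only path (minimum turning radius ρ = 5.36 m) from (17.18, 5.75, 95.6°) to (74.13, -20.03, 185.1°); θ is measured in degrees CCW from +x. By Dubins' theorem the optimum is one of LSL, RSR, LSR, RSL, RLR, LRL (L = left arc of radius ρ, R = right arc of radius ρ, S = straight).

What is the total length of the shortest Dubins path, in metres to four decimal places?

Let ψ = atan2(Δy, Δx) = atan2(-25.78, 56.95) = -24.3552° be the start→goal bearing.
Normalize: d = |goal − start| / ρ = 62.513286/5.36 = 11.662926, α = (θ_start − ψ) mod 360° = 119.9552° = 2.093613 rad, β = (θ_goal − ψ) mod 360° = 209.4552° = 3.655683 rad.
Common terms: sin α = 0.866416, cos α = -0.499323, sin β = -0.491743, cos β = -0.870740, cos(α−β) = 0.008727, d² = 136.023853. Work in radians in the unit-radius frame; every candidate has L = ρ·(t + p + q).
LSL: p² = 2 + d² − 2cos(α−β) + 2d(sin α − sin β) = 169.686618; p = √p² = 13.026382; φ = atan2(cos β − cos α, d + sin α − sin β) = -0.028517 rad; t = (φ − α) mod 2π = 4.161055 rad, q = (β − φ) mod 2π = 3.684200 rad → L = 5.36·(4.161055 + 13.026382 + 3.684200) = 5.36·20.871637 = 111.871972 m
RSR: p² = 2 + d² − 2cos(α−β) + 2d(sin β − sin α) = 106.326183; p = √p² = 10.311459; φ = atan2(cos α − cos β, d − sin α + sin β) = 0.036028 rad; t = (α − φ) mod 2π = 2.057586 rad, q = (φ − β) mod 2π = 2.663530 rad → L = 5.36·(2.057586 + 10.311459 + 2.663530) = 5.36·15.032574 = 80.574599 m
LSR: p² = d² − 2 + 2cos(α−β) + 2d(sin α + sin β) = 142.780875; p = √p² = 11.949095; φ = atan2(−cos α − cos β, d + sin α + sin β) − atan2(−2, p) = 0.279167 rad; t = (φ − α) mod 2π = 4.468739 rad, q = (φ − β) mod 2π = 2.906669 rad → L = 5.36·(4.468739 + 11.949095 + 2.906669) = 5.36·19.324504 = 103.579340 m
RSL: p² = d² − 2 + 2cos(α−β) − 2d(sin α + sin β) = 125.301738; p = √p² = 11.193826; φ = atan2(cos α + cos β, d − sin α − sin β) − atan2(2, p) = -0.297584 rad; t = (α − φ) mod 2π = 2.391198 rad, q = (β − φ) mod 2π = 3.953267 rad → L = 5.36·(2.391198 + 11.193826 + 3.953267) = 5.36·17.538291 = 94.005238 m
RLR: c = (6 − d² + 2cos(α−β) + 2d(sin α − sin β))/8 = -12.290773, |c| > 1 → infeasible
LRL: c = (6 − d² + 2cos(α−β) − 2d(sin α − sin β))/8 = -20.210827, |c| > 1 → infeasible
Shortest: RSR with L = 80.574599 m ≈ 80.5746 m

80.5746 m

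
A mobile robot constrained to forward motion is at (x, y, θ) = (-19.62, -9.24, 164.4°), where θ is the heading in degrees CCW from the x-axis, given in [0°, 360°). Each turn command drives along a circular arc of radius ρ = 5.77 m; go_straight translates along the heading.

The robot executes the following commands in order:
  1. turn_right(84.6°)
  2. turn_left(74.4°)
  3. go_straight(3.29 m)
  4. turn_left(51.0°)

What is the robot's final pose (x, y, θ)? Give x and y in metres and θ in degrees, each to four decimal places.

set_pose: (x, y, θ) = (-19.6200, -9.2400, 164.4000°), ρ = 5.77
turn_right(84.6°): centre at ρ to the right, rotate −84.6° → (-23.7471, -2.6608, 79.8000°)
turn_left(74.4°): centre at ρ to the left, rotate +74.4° → (-26.9147, 3.5558, 154.2000°)
go_straight(3.29): x += 3.29·cos θ, y += 3.29·sin θ → (-29.8767, 4.9878, 154.2000°)
turn_left(51.0°): centre at ρ to the left, rotate +51.0° → (-34.8447, 5.0138, 205.2000°)

(-34.8447, 5.0138, 205.2000°)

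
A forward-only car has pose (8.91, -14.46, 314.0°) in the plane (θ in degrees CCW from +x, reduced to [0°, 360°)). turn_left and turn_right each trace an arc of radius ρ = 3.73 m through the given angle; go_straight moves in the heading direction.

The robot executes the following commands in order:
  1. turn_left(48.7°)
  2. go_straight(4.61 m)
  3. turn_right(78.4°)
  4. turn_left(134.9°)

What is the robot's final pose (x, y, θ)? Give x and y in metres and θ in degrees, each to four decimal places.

set_pose: (x, y, θ) = (8.9100, -14.4600, 314.0000°), ρ = 3.73
turn_left(48.7°): centre at ρ to the left, rotate +48.7° → (11.7688, -15.5948, 362.7000° ≡ 2.7000°)
go_straight(4.61): x += 4.61·cos θ, y += 4.61·sin θ → (16.3737, -15.3776, 2.7000°)
turn_right(78.4°): centre at ρ to the right, rotate −78.4° → (20.1639, -18.1822, -75.7000° ≡ 284.3000°)
turn_left(134.9°): centre at ρ to the left, rotate +134.9° → (26.9822, -19.1708, 419.2000° ≡ 59.2000°)

(26.9822, -19.1708, 59.2000°)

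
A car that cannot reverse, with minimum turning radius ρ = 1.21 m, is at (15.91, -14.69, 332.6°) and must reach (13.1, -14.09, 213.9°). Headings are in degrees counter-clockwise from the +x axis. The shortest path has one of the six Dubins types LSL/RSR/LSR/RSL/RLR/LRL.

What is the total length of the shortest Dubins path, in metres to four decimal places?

Let ψ = atan2(Δy, Δx) = atan2(0.60, -2.81) = 167.9470° be the start→goal bearing.
Normalize: d = |goal − start| / ρ = 2.873343/1.21 = 2.374664, α = (θ_start − ψ) mod 360° = 164.6530° = 2.873737 rad, β = (θ_goal − ψ) mod 360° = 45.9530° = 0.802031 rad.
Common terms: sin α = 0.264665, cos α = -0.964341, sin β = 0.718769, cos β = 0.695249, cos(α−β) = -0.480223, d² = 5.639027. Work in radians in the unit-radius frame; every candidate has L = ρ·(t + p + q).
LSL: p² = 2 + d² − 2cos(α−β) + 2d(sin α − sin β) = 6.442782; p = √p² = 2.538264; φ = atan2(cos β − cos α, d + sin α − sin β) = 0.712633 rad; t = (φ − α) mod 2π = 4.122082 rad, q = (β − φ) mod 2π = 0.089397 rad → L = 1.21·(4.122082 + 2.538264 + 0.089397) = 1.21·6.749743 = 8.167189 m
RSR: p² = 2 + d² − 2cos(α−β) + 2d(sin β − sin α) = 10.756167; p = √p² = 3.279660; φ = atan2(cos α − cos β, d − sin α + sin β) = -0.530570 rad; t = (α − φ) mod 2π = 3.404306 rad, q = (φ − β) mod 2π = 4.950585 rad → L = 1.21·(3.404306 + 3.279660 + 4.950585) = 1.21·11.634551 = 14.077806 m
LSR: p² = d² − 2 + 2cos(α−β) + 2d(sin α + sin β) = 7.349230; p = √p² = 2.710946; φ = atan2(−cos α − cos β, d + sin α + sin β) − atan2(−2, p) = 0.715576 rad; t = (φ − α) mod 2π = 4.125025 rad, q = (φ − β) mod 2π = 6.196731 rad → L = 1.21·(4.125025 + 2.710946 + 6.196731) = 1.21·13.032702 = 15.769569 m
RSL: p² = d² − 2 + 2cos(α−β) − 2d(sin α + sin β) = -1.992070 < 0 → infeasible
RLR: c = (6 − d² + 2cos(α−β) + 2d(sin α − sin β))/8 = -0.344521; p = 2π − arccos c = 4.360661 rad; φ = atan2(cos α − cos β, d − sin α + sin β) = -0.530570 rad; t = (α − φ + p/2) mod 2π = 5.584637 rad, q = (α − β − t + p) mod 2π = 0.847730 rad → L = 1.21·(5.584637 + 4.360661 + 0.847730) = 1.21·10.793027 = 13.059563 m
LRL: c = (6 − d² + 2cos(α−β) − 2d(sin α − sin β))/8 = 0.194652; p = 2π − arccos c = 4.908292 rad; φ = atan2(cos β − cos α, d + sin α − sin β) = 0.712633 rad; t = (φ − α + p/2) mod 2π = 0.293043 rad, q = (β − α − t + p) mod 2π = 2.543543 rad → L = 1.21·(0.293043 + 4.908292 + 2.543543) = 1.21·7.744878 = 9.371302 m
Shortest: LSL with L = 8.167189 m ≈ 8.1672 m

8.1672 m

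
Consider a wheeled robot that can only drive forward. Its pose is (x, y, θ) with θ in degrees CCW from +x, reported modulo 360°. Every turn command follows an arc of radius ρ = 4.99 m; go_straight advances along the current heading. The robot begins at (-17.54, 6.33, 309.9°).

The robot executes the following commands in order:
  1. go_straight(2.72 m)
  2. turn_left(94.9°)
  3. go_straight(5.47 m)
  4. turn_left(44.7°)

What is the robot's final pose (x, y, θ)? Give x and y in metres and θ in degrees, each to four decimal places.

set_pose: (x, y, θ) = (-17.5400, 6.3300, 309.9000°), ρ = 4.99
go_straight(2.72): x += 2.72·cos θ, y += 2.72·sin θ → (-15.7953, 4.2433, 309.9000°)
turn_left(94.9°): centre at ρ to the left, rotate +94.9° → (-8.4510, 3.9034, 404.8000° ≡ 44.8000°)
go_straight(5.47): x += 5.47·cos θ, y += 5.47·sin θ → (-4.5696, 7.7577, 44.8000°)
turn_left(44.7°): centre at ρ to the left, rotate +44.7° → (-3.0959, 11.2549, 89.5000°)

(-3.0959, 11.2549, 89.5000°)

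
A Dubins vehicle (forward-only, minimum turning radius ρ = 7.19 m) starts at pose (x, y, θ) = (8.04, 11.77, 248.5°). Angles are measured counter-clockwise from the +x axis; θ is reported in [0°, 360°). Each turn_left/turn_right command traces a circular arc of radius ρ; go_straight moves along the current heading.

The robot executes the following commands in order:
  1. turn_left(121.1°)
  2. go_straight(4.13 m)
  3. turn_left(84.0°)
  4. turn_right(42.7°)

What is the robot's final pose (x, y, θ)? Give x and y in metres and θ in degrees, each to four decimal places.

(27.5737, 15.2611, 50.9000°)

set_pose: (x, y, θ) = (8.0400, 11.7700, 248.5000°), ρ = 7.19
turn_left(121.1°): centre at ρ to the left, rotate +121.1° → (15.9288, 2.0455, 369.6000° ≡ 9.6000°)
go_straight(4.13): x += 4.13·cos θ, y += 4.13·sin θ → (20.0009, 2.7343, 9.6000°)
turn_left(84.0°): centre at ρ to the left, rotate +84.0° → (25.9777, 10.2751, 93.6000°)
turn_right(42.7°): centre at ρ to the right, rotate −42.7° → (27.5737, 15.2611, 50.9000°)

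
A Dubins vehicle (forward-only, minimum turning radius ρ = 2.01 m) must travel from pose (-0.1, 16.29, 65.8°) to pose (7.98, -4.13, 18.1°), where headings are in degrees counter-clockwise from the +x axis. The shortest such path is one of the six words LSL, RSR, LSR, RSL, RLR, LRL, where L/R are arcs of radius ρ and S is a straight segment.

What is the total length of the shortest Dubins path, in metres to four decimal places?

Let ψ = atan2(Δy, Δx) = atan2(-20.42, 8.08) = -68.4118° be the start→goal bearing.
Normalize: d = |goal − start| / ρ = 21.960483/2.01 = 10.925613, α = (θ_start − ψ) mod 360° = 134.2118° = 2.342437 rad, β = (θ_goal − ψ) mod 360° = 86.5118° = 1.509915 rad.
Common terms: sin α = 0.716767, cos α = -0.697312, sin β = 0.998147, cos β = 0.060844, cos(α−β) = 0.673013, d² = 119.369026. Work in radians in the unit-radius frame; every candidate has L = ρ·(t + p + q).
LSL: p² = 2 + d² − 2cos(α−β) + 2d(sin α − sin β) = 113.874505; p = √p² = 10.671200; φ = atan2(cos β − cos α, d + sin α − sin β) = 0.071107 rad; t = (φ − α) mod 2π = 4.011855 rad, q = (β − φ) mod 2π = 1.438808 rad → L = 2.01·(4.011855 + 10.671200 + 1.438808) = 2.01·16.121863 = 32.404945 m
RSR: p² = 2 + d² − 2cos(α−β) + 2d(sin β − sin α) = 126.171496; p = √p² = 11.232609; φ = atan2(cos α − cos β, d − sin α + sin β) = -0.067547 rad; t = (α − φ) mod 2π = 2.409985 rad, q = (φ − β) mod 2π = 4.705723 rad → L = 2.01·(2.409985 + 11.232609 + 4.705723) = 2.01·18.348316 = 36.880115 m
LSR: p² = d² − 2 + 2cos(α−β) + 2d(sin α + sin β) = 156.188041; p = √p² = 12.497521; φ = atan2(−cos α − cos β, d + sin α + sin β) − atan2(−2, p) = 0.208995 rad; t = (φ − α) mod 2π = 4.149743 rad, q = (φ − β) mod 2π = 4.982265 rad → L = 2.01·(4.149743 + 12.497521 + 4.982265) = 2.01·21.629530 = 43.475355 m
RSL: p² = d² − 2 + 2cos(α−β) − 2d(sin α + sin β) = 81.242060; p = √p² = 9.013438; φ = atan2(cos α + cos β, d − sin α − sin β) − atan2(2, p) = -0.287345 rad; t = (α − φ) mod 2π = 2.629782 rad, q = (β − φ) mod 2π = 1.797260 rad → L = 2.01·(2.629782 + 9.013438 + 1.797260) = 2.01·13.440479 = 27.015363 m
RLR: c = (6 − d² + 2cos(α−β) + 2d(sin α − sin β))/8 = -14.771437, |c| > 1 → infeasible
LRL: c = (6 − d² + 2cos(α−β) − 2d(sin α − sin β))/8 = -13.234313, |c| > 1 → infeasible
Shortest: RSL with L = 27.015363 m ≈ 27.0154 m

27.0154 m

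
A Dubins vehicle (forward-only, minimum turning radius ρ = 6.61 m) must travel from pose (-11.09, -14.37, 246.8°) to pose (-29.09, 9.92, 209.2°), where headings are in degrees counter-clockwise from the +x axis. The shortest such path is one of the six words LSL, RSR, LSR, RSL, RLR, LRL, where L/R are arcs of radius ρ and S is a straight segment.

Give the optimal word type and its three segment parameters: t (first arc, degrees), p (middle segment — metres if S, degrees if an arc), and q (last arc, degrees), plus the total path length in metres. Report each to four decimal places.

RSL: t = 174.9277°, p = 12.4192 m, q = 137.3277°, L = 48.4430 m

Let ψ = atan2(Δy, Δx) = atan2(24.29, -18.00) = 126.5401° be the start→goal bearing.
Normalize: d = |goal − start| / ρ = 30.232501/6.61 = 4.573752, α = (θ_start − ψ) mod 360° = 120.2599° = 2.098931 rad, β = (θ_goal − ψ) mod 360° = 82.6599° = 1.442687 rad.
Common terms: sin α = 0.863749, cos α = -0.503923, sin β = 0.991805, cos β = 0.127759, cos(α−β) = 0.792290, d² = 20.919207. Work in radians in the unit-radius frame; every candidate has L = ρ·(t + p + q).
LSL: p² = 2 + d² − 2cos(α−β) + 2d(sin α − sin β) = 20.163231; p = √p² = 4.490349; φ = atan2(cos β − cos α, d + sin α − sin β) = 0.141144 rad; t = (φ − α) mod 2π = 4.325398 rad, q = (β − φ) mod 2π = 1.301543 rad → L = 6.61·(4.325398 + 4.490349 + 1.301543) = 6.61·10.117290 = 66.875288 m
RSR: p² = 2 + d² − 2cos(α−β) + 2d(sin β − sin α) = 22.506025; p = √p² = 4.744052; φ = atan2(cos α − cos β, d − sin α + sin β) = -0.133549 rad; t = (α − φ) mod 2π = 2.232480 rad, q = (φ − β) mod 2π = 4.706949 rad → L = 6.61·(2.232480 + 4.744052 + 4.706949) = 6.61·11.683481 = 77.227807 m
LSR: p² = d² − 2 + 2cos(α−β) + 2d(sin α + sin β) = 37.477474; p = √p² = 6.121885; φ = atan2(−cos α − cos β, d + sin α + sin β) − atan2(−2, p) = 0.374207 rad; t = (φ − α) mod 2π = 4.558462 rad, q = (φ − β) mod 2π = 5.214705 rad → L = 6.61·(4.558462 + 6.121885 + 5.214705) = 6.61·15.895052 = 105.066291 m
RSL: p² = d² − 2 + 2cos(α−β) − 2d(sin α + sin β) = 3.530099; p = √p² = 1.878856; φ = atan2(cos α + cos β, d − sin α − sin β) − atan2(2, p) = -0.954134 rad; t = (α − φ) mod 2π = 3.053064 rad, q = (β − φ) mod 2π = 2.396820 rad → L = 6.61·(3.053064 + 1.878856 + 2.396820) = 6.61·7.328740 = 48.442974 m
RLR: c = (6 − d² + 2cos(α−β) + 2d(sin α − sin β))/8 = -1.813253, |c| > 1 → infeasible
LRL: c = (6 − d² + 2cos(α−β) − 2d(sin α − sin β))/8 = -1.520404, |c| > 1 → infeasible
Shortest: RSL with L = 48.442974 m ≈ 48.4430 m
Convert RSL to answer units (arcs ×180/π): t = 3.053064·180/π = 174.9277°, p = ρ·p = 6.61·1.878856 = 12.4192 m, q = 2.396820·180/π = 137.3277°, L = 48.4430 m.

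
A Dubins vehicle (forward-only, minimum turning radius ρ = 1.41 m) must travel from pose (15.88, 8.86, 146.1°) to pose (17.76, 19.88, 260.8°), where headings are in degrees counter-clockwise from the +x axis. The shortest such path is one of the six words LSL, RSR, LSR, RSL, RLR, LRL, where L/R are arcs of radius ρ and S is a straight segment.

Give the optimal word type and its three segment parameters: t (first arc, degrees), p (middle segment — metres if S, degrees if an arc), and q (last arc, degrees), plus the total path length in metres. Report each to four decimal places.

RSR: t = 54.4042°, p = 10.0795 m, q = 190.8958°, L = 16.1162 m

Let ψ = atan2(Δy, Δx) = atan2(11.02, 1.88) = 80.3186° be the start→goal bearing.
Normalize: d = |goal − start| / ρ = 11.179213/1.41 = 7.928520, α = (θ_start − ψ) mod 360° = 65.7814° = 1.148102 rad, β = (θ_goal − ψ) mod 360° = 180.4814° = 3.149995 rad.
Common terms: sin α = 0.911987, cos α = 0.410219, sin β = -0.008402, cos β = -0.999965, cos(α−β) = -0.417867, d² = 62.861425. Work in radians in the unit-radius frame; every candidate has L = ρ·(t + p + q).
LSL: p² = 2 + d² − 2cos(α−β) + 2d(sin α − sin β) = 80.291800; p = √p² = 8.960569; φ = atan2(cos β − cos α, d + sin α − sin β) = -0.158034 rad; t = (φ − α) mod 2π = 4.977050 rad, q = (β − φ) mod 2π = 3.308028 rad → L = 1.41·(4.977050 + 8.960569 + 3.308028) = 1.41·17.245647 = 24.316362 m
RSR: p² = 2 + d² − 2cos(α−β) + 2d(sin β − sin α) = 51.102519; p = √p² = 7.148603; φ = atan2(cos α − cos β, d − sin α + sin β) = 0.198569 rad; t = (α − φ) mod 2π = 0.949532 rad, q = (φ − β) mod 2π = 3.331760 rad → L = 1.41·(0.949532 + 7.148603 + 3.331760) = 1.41·11.429895 = 16.116152 m
LSR: p² = d² − 2 + 2cos(α−β) + 2d(sin α + sin β) = 74.353877; p = √p² = 8.622869; φ = atan2(−cos α − cos β, d + sin α + sin β) − atan2(−2, p) = 0.294585 rad; t = (φ − α) mod 2π = 5.429669 rad, q = (φ − β) mod 2π = 3.427776 rad → L = 1.41·(5.429669 + 8.622869 + 3.427776) = 1.41·17.480314 = 24.647243 m
RSL: p² = d² − 2 + 2cos(α−β) − 2d(sin α + sin β) = 45.697506; p = √p² = 6.759993; φ = atan2(cos α + cos β, d − sin α − sin β) − atan2(2, p) = -0.371407 rad; t = (α − φ) mod 2π = 1.519509 rad, q = (β − φ) mod 2π = 3.521401 rad → L = 1.41·(1.519509 + 6.759993 + 3.521401) = 1.41·11.800903 = 16.639273 m
RLR: c = (6 − d² + 2cos(α−β) + 2d(sin α − sin β))/8 = -5.387815, |c| > 1 → infeasible
LRL: c = (6 − d² + 2cos(α−β) − 2d(sin α − sin β))/8 = -9.036475, |c| > 1 → infeasible
Shortest: RSR with L = 16.116152 m ≈ 16.1162 m
Convert RSR to answer units (arcs ×180/π): t = 0.949532·180/π = 54.4042°, p = ρ·p = 1.41·7.148603 = 10.0795 m, q = 3.331760·180/π = 190.8958°, L = 16.1162 m.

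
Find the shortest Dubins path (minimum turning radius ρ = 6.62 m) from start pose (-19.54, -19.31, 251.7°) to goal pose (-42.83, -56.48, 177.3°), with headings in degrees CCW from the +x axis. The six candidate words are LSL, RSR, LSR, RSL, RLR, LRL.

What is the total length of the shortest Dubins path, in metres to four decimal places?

45.2536 m

Let ψ = atan2(Δy, Δx) = atan2(-37.17, -23.29) = -122.0705° be the start→goal bearing.
Normalize: d = |goal − start| / ρ = 43.863801/6.62 = 6.625952, α = (θ_start − ψ) mod 360° = 13.7705° = 0.240340 rad, β = (θ_goal − ψ) mod 360° = 299.3705° = 5.225000 rad.
Common terms: sin α = 0.238033, cos α = 0.971257, sin β = -0.871467, cos β = 0.490455, cos(α−β) = 0.268920, d² = 43.903237. Work in radians in the unit-radius frame; every candidate has L = ρ·(t + p + q).
LSL: p² = 2 + d² − 2cos(α−β) + 2d(sin α − sin β) = 60.068377; p = √p² = 7.750379; φ = atan2(cos β − cos α, d + sin α − sin β) = -0.062076 rad; t = (φ − α) mod 2π = 5.980770 rad, q = (β − φ) mod 2π = 5.287076 rad → L = 6.62·(5.980770 + 7.750379 + 5.287076) = 6.62·19.018225 = 125.900648 m
RSR: p² = 2 + d² − 2cos(α−β) + 2d(sin β − sin α) = 30.662416; p = √p² = 5.537365; φ = atan2(cos α − cos β, d − sin α + sin β) = 0.086938 rad; t = (α − φ) mod 2π = 0.153402 rad, q = (φ − β) mod 2π = 1.145123 rad → L = 6.62·(0.153402 + 5.537365 + 1.145123) = 6.62·6.835890 = 45.253595 m
LSR: p² = d² − 2 + 2cos(α−β) + 2d(sin α + sin β) = 34.046869; p = √p² = 5.834969; φ = atan2(−cos α − cos β, d + sin α + sin β) − atan2(−2, p) = 0.090961 rad; t = (φ − α) mod 2π = 6.133806 rad, q = (φ − β) mod 2π = 1.149146 rad → L = 6.62·(6.133806 + 5.834969 + 1.149146) = 6.62·13.117921 = 86.840638 m
RSL: p² = d² − 2 + 2cos(α−β) − 2d(sin α + sin β) = 50.835283; p = √p² = 7.129887; φ = atan2(cos α + cos β, d − sin α − sin β) − atan2(2, p) = -0.074783 rad; t = (α − φ) mod 2π = 0.315123 rad, q = (β − φ) mod 2π = 5.299783 rad → L = 6.62·(0.315123 + 7.129887 + 5.299783) = 6.62·12.744793 = 84.370529 m
RLR: c = (6 − d² + 2cos(α−β) + 2d(sin α − sin β))/8 = -2.832802, |c| > 1 → infeasible
LRL: c = (6 − d² + 2cos(α−β) − 2d(sin α − sin β))/8 = -6.508547, |c| > 1 → infeasible
Shortest: RSR with L = 45.253595 m ≈ 45.2536 m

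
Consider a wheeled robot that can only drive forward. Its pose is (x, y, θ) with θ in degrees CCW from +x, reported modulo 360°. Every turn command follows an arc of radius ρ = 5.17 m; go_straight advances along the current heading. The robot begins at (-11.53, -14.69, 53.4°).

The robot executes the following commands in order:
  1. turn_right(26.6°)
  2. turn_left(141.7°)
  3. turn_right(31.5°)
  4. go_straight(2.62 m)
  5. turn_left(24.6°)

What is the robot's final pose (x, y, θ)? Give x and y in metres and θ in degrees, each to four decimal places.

set_pose: (x, y, θ) = (-11.5300, -14.6900, 53.4000°), ρ = 5.17
turn_right(26.6°): centre at ρ to the right, rotate −26.6° → (-9.7105, -13.1578, 26.8000°)
turn_left(141.7°): centre at ρ to the left, rotate +141.7° → (-11.0108, -3.4769, 168.5000°)
turn_right(31.5°): centre at ρ to the right, rotate −31.5° → (-13.5060, -2.1918, 137.0000°)
go_straight(2.62): x += 2.62·cos θ, y += 2.62·sin θ → (-15.4221, -0.4050, 137.0000°)
turn_left(24.6°): centre at ρ to the left, rotate +24.6° → (-17.3161, 0.7196, 161.6000°)

(-17.3161, 0.7196, 161.6000°)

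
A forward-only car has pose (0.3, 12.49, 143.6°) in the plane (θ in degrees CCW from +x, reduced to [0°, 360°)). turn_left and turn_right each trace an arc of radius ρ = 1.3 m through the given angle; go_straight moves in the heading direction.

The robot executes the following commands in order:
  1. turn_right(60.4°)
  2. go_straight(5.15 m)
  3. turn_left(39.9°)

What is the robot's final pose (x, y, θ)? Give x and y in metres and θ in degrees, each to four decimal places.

(0.1885, 19.6679, 123.1000°)

set_pose: (x, y, θ) = (0.3000, 12.4900, 143.6000°), ρ = 1.3
turn_right(60.4°): centre at ρ to the right, rotate −60.4° → (-0.2194, 13.6903, 83.2000°)
go_straight(5.15): x += 5.15·cos θ, y += 5.15·sin θ → (0.3904, 18.8041, 83.2000°)
turn_left(39.9°): centre at ρ to the left, rotate +39.9° → (0.1885, 19.6679, 123.1000°)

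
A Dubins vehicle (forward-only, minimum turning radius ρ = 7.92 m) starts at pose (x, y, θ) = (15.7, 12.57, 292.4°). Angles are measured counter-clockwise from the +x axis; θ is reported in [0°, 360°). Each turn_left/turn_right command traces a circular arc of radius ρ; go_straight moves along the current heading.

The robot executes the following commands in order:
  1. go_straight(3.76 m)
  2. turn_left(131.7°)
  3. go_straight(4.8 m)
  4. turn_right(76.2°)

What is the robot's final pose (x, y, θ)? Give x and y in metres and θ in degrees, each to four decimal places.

(42.4611, 17.2548, 347.9000°)

set_pose: (x, y, θ) = (15.7000, 12.5700, 292.4000°), ρ = 7.92
go_straight(3.76): x += 3.76·cos θ, y += 3.76·sin θ → (17.1328, 9.0937, 292.4000°)
turn_left(131.7°): centre at ρ to the left, rotate +131.7° → (31.5797, 8.6523, 424.1000° ≡ 64.1000°)
go_straight(4.8): x += 4.8·cos θ, y += 4.8·sin θ → (33.6764, 12.9702, 64.1000°)
turn_right(76.2°): centre at ρ to the right, rotate −76.2° → (42.4611, 17.2548, -12.1000° ≡ 347.9000°)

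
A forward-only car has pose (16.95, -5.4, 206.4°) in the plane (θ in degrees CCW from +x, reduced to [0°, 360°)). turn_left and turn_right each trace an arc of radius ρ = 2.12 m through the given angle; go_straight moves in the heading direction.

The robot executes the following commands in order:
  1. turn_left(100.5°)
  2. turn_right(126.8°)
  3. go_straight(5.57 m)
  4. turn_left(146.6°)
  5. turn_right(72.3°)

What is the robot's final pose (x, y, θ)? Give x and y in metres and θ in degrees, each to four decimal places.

(8.6534, -18.2083, 254.4000°)

set_pose: (x, y, θ) = (16.9500, -5.4000, 206.4000°), ρ = 2.12
turn_left(100.5°): centre at ρ to the left, rotate +100.5° → (16.1973, -8.5718, 306.9000°)
turn_right(126.8°): centre at ρ to the right, rotate −126.8° → (14.5057, -11.9647, 180.1000°)
go_straight(5.57): x += 5.57·cos θ, y += 5.57·sin θ → (8.9357, -11.9744, 180.1000°)
turn_left(146.6°): centre at ρ to the left, rotate +146.6° → (7.7754, -15.8663, 326.7000°)
turn_right(72.3°): centre at ρ to the right, rotate −72.3° → (8.6534, -18.2083, 254.4000°)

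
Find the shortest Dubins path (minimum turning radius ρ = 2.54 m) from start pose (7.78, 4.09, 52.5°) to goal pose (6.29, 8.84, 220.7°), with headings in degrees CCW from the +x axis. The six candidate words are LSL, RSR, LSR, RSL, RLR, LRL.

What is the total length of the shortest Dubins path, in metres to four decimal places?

Let ψ = atan2(Δy, Δx) = atan2(4.75, -1.49) = 107.4158° be the start→goal bearing.
Normalize: d = |goal − start| / ρ = 4.978213/2.54 = 1.959926, α = (θ_start − ψ) mod 360° = 305.0842° = 5.324723 rad, β = (θ_goal − ψ) mod 360° = 113.2842° = 1.977182 rad.
Common terms: sin α = -0.818308, cos α = 0.574779, sin β = 0.918556, cos β = -0.395292, cos(α−β) = -0.978867, d² = 3.841311. Work in radians in the unit-radius frame; every candidate has L = ρ·(t + p + q).
LSL: p² = 2 + d² − 2cos(α−β) + 2d(sin α − sin β) = 0.990795; p = √p² = 0.995387; φ = atan2(cos β − cos α, d + sin α − sin β) = -1.344781 rad; t = (φ − α) mod 2π = 5.896866 rad, q = (β − φ) mod 2π = 3.321963 rad → L = 2.54·(5.896866 + 0.995387 + 3.321963) = 2.54·10.214216 = 25.944109 m
RSR: p² = 2 + d² − 2cos(α−β) + 2d(sin β − sin α) = 14.607296; p = √p² = 3.821949; φ = atan2(cos α − cos β, d − sin α + sin β) = 0.256623 rad; t = (α − φ) mod 2π = 5.068100 rad, q = (φ − β) mod 2π = 4.562627 rad → L = 2.54·(5.068100 + 3.821949 + 4.562627) = 2.54·13.452676 = 34.169797 m
LSR: p² = d² − 2 + 2cos(α−β) + 2d(sin α + sin β) = 0.276530; p = √p² = 0.525861; φ = atan2(−cos α − cos β, d + sin α + sin β) − atan2(−2, p) = 1.226782 rad; t = (φ − α) mod 2π = 2.185244 rad, q = (φ − β) mod 2π = 5.532786 rad → L = 2.54·(2.185244 + 0.525861 + 5.532786) = 2.54·8.243891 = 20.939482 m
RSL: p² = d² − 2 + 2cos(α−β) − 2d(sin α + sin β) = -0.509378 < 0 → infeasible
RLR: c = (6 − d² + 2cos(α−β) + 2d(sin α − sin β))/8 = -0.825912; p = 2π − arccos c = 3.740571 rad; φ = atan2(cos α − cos β, d − sin α + sin β) = 0.256623 rad; t = (α − φ + p/2) mod 2π = 0.655200 rad, q = (α − β − t + p) mod 2π = 0.149727 rad → L = 2.54·(0.655200 + 3.740571 + 0.149727) = 2.54·4.545498 = 11.545566 m
LRL: c = (6 − d² + 2cos(α−β) − 2d(sin α − sin β))/8 = 0.876151; p = 2π − arccos c = 5.780207 rad; φ = atan2(cos β − cos α, d + sin α − sin β) = -1.344781 rad; t = (φ − α + p/2) mod 2π = 2.503784 rad, q = (β − α − t + p) mod 2π = 6.212066 rad → L = 2.54·(2.503784 + 5.780207 + 6.212066) = 2.54·14.496057 = 36.819985 m
Shortest: RLR with L = 11.545566 m ≈ 11.5456 m

11.5456 m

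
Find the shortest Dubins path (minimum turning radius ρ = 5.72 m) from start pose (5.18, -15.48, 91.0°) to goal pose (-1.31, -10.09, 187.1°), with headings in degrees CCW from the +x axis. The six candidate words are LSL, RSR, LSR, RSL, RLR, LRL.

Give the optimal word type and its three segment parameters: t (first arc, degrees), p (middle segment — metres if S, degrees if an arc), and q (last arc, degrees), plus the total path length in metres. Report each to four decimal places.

Let ψ = atan2(Δy, Δx) = atan2(5.39, -6.49) = 140.2901° be the start→goal bearing.
Normalize: d = |goal − start| / ρ = 8.436362/5.72 = 1.474888, α = (θ_start − ψ) mod 360° = 310.7099° = 5.422911 rad, β = (θ_goal − ψ) mod 360° = 46.8099° = 0.816987 rad.
Common terms: sin α = -0.758021, cos α = 0.652230, sin β = 0.729087, cos β = 0.684421, cos(α−β) = -0.106264, d² = 2.175296. Work in radians in the unit-radius frame; every candidate has L = ρ·(t + p + q).
LSL: p² = 2 + d² − 2cos(α−β) + 2d(sin α − sin β) = 0.001186; p = √p² = 0.034433; φ = atan2(cos β − cos α, d + sin α − sin β) = 1.933603 rad; t = (φ − α) mod 2π = 2.793877 rad, q = (β − φ) mod 2π = 5.166570 rad → L = 5.72·(2.793877 + 0.034433 + 5.166570) = 5.72·7.994879 = 45.730710 m
RSR: p² = 2 + d² − 2cos(α−β) + 2d(sin β − sin α) = 8.774462; p = √p² = 2.962172; φ = atan2(cos α − cos β, d − sin α + sin β) = -0.010868 rad; t = (α − φ) mod 2π = 5.433779 rad, q = (φ − β) mod 2π = 5.455330 rad → L = 5.72·(5.433779 + 2.962172 + 5.455330) = 5.72·13.851281 = 79.229328 m
LSR: p² = d² − 2 + 2cos(α−β) + 2d(sin α + sin β) = -0.122582 < 0 → infeasible
RSL: p² = d² − 2 + 2cos(α−β) − 2d(sin α + sin β) = 0.048117; p = √p² = 0.219357; φ = atan2(cos α + cos β, d − sin α − sin β) − atan2(2, p) = -0.734942 rad; t = (α − φ) mod 2π = 6.157853 rad, q = (β − φ) mod 2π = 1.551929 rad → L = 5.72·(6.157853 + 0.219357 + 1.551929) = 5.72·7.929140 = 45.354678 m
RLR: c = (6 − d² + 2cos(α−β) + 2d(sin α − sin β))/8 = -0.096808; p = 2π − arccos c = 4.615429 rad; φ = atan2(cos α − cos β, d − sin α + sin β) = -0.010868 rad; t = (α − φ + p/2) mod 2π = 1.458308 rad, q = (α − β − t + p) mod 2π = 1.479860 rad → L = 5.72·(1.458308 + 4.615429 + 1.479860) = 5.72·7.553597 = 43.206576 m
LRL: c = (6 − d² + 2cos(α−β) − 2d(sin α − sin β))/8 = 0.999852; p = 2π − arccos c = 6.265969 rad; φ = atan2(cos β − cos α, d + sin α − sin β) = 1.933603 rad; t = (φ − α + p/2) mod 2π = 5.926861 rad, q = (β − α − t + p) mod 2π = 2.016369 rad → L = 5.72·(5.926861 + 6.265969 + 2.016369) = 5.72·14.209199 = 81.276618 m
Shortest: RLR with L = 43.206576 m ≈ 43.2066 m
Convert RLR to answer units (arcs ×180/π): t = 1.458308·180/π = 83.5549°, p = 4.615429·180/π = 264.4446°, q = 1.479860·180/π = 84.7897°, L = 43.2066 m.

RLR: t = 83.5549°, p = 264.4446°, q = 84.7897°, L = 43.2066 m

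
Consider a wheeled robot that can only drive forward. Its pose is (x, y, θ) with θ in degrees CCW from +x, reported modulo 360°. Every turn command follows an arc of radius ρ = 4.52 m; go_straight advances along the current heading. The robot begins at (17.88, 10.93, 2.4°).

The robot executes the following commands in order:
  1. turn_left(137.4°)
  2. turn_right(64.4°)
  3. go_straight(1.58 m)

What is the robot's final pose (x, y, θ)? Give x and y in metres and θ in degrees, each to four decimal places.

(19.5499, 25.0191, 75.4000°)

set_pose: (x, y, θ) = (17.8800, 10.9300, 2.4000°), ρ = 4.52
turn_left(137.4°): centre at ρ to the left, rotate +137.4° → (20.6082, 18.8984, 139.8000°)
turn_right(64.4°): centre at ρ to the right, rotate −64.4° → (19.1516, 23.4901, 75.4000°)
go_straight(1.58): x += 1.58·cos θ, y += 1.58·sin θ → (19.5499, 25.0191, 75.4000°)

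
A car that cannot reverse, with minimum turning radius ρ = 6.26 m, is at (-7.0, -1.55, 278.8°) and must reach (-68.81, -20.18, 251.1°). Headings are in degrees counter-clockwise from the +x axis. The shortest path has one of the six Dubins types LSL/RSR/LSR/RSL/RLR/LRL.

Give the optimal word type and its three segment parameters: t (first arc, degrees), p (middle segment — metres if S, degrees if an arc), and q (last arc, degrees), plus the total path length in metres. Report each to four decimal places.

RSL: t = 90.7215°, p = 51.9764 m, q = 63.0215°, L = 68.7740 m

Let ψ = atan2(Δy, Δx) = atan2(-18.63, -61.81) = -163.2268° be the start→goal bearing.
Normalize: d = |goal − start| / ρ = 64.556588/6.26 = 10.312554, α = (θ_start − ψ) mod 360° = 82.0268° = 1.431638 rad, β = (θ_goal − ψ) mod 360° = 54.3268° = 0.948181 rad.
Common terms: sin α = 0.990333, cos α = 0.138710, sin β = 0.812356, cos β = 0.583161, cos(α−β) = 0.885394, d² = 106.348768. Work in radians in the unit-radius frame; every candidate has L = ρ·(t + p + q).
LSL: p² = 2 + d² − 2cos(α−β) + 2d(sin α − sin β) = 110.248770; p = √p² = 10.499941; φ = atan2(cos β − cos α, d + sin α − sin β) = 0.042342 rad; t = (φ − α) mod 2π = 4.893889 rad, q = (β − φ) mod 2π = 0.905840 rad → L = 6.26·(4.893889 + 10.499941 + 0.905840) = 6.26·16.299671 = 102.035937 m
RSR: p² = 2 + d² − 2cos(α−β) + 2d(sin β − sin α) = 102.907193; p = √p² = 10.144318; φ = atan2(cos α − cos β, d − sin α + sin β) = -0.043827 rad; t = (α − φ) mod 2π = 1.475465 rad, q = (φ − β) mod 2π = 5.291177 rad → L = 6.26·(1.475465 + 10.144318 + 5.291177) = 6.26·16.910960 = 105.862608 m
LSR: p² = d² − 2 + 2cos(α−β) + 2d(sin α + sin β) = 143.300219; p = √p² = 11.970807; φ = atan2(−cos α − cos β, d + sin α + sin β) − atan2(−2, p) = 0.106031 rad; t = (φ − α) mod 2π = 4.957578 rad, q = (φ − β) mod 2π = 5.441035 rad → L = 6.26·(4.957578 + 11.970807 + 5.441035) = 6.26·22.369420 = 140.032569 m
RSL: p² = d² − 2 + 2cos(α−β) − 2d(sin α + sin β) = 68.938892; p = √p² = 8.302945; φ = atan2(cos α + cos β, d − sin α − sin β) − atan2(2, p) = -0.151750 rad; t = (α − φ) mod 2π = 1.583388 rad, q = (β − φ) mod 2π = 1.099932 rad → L = 6.26·(1.583388 + 8.302945 + 1.099932) = 6.26·10.986265 = 68.774017 m
RLR: c = (6 − d² + 2cos(α−β) + 2d(sin α − sin β))/8 = -11.863399, |c| > 1 → infeasible
LRL: c = (6 − d² + 2cos(α−β) − 2d(sin α − sin β))/8 = -12.781096, |c| > 1 → infeasible
Shortest: RSL with L = 68.774017 m ≈ 68.7740 m
Convert RSL to answer units (arcs ×180/π): t = 1.583388·180/π = 90.7215°, p = ρ·p = 6.26·8.302945 = 51.9764 m, q = 1.099932·180/π = 63.0215°, L = 68.7740 m.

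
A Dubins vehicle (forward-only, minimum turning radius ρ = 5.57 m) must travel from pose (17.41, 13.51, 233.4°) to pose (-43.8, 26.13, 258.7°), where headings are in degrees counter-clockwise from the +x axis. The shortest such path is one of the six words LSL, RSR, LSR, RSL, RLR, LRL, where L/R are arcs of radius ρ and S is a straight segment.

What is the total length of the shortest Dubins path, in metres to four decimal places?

67.7388 m

Let ψ = atan2(Δy, Δx) = atan2(12.62, -61.21) = 168.3503° be the start→goal bearing.
Normalize: d = |goal − start| / ρ = 62.497428/5.57 = 11.220364, α = (θ_start − ψ) mod 360° = 65.0497° = 1.135332 rad, β = (θ_goal − ψ) mod 360° = 90.3497° = 1.576901 rad.
Common terms: sin α = 0.906674, cos α = 0.421831, sin β = 0.999981, cos β = -0.006104, cos(α−β) = 0.904083, d² = 125.896570. Work in radians in the unit-radius frame; every candidate has L = ρ·(t + p + q).
LSL: p² = 2 + d² − 2cos(α−β) + 2d(sin α − sin β) = 123.994528; p = √p² = 11.135283; φ = atan2(cos β − cos α, d + sin α − sin β) = -0.038440 rad; t = (φ − α) mod 2π = 5.109413 rad, q = (β − φ) mod 2π = 1.615341 rad → L = 5.57·(5.109413 + 11.135283 + 1.615341) = 5.57·17.860037 = 99.480404 m
RSR: p² = 2 + d² − 2cos(α−β) + 2d(sin β − sin α) = 128.182282; p = √p² = 11.321761; φ = atan2(cos α − cos β, d − sin α + sin β) = 0.037807 rad; t = (α − φ) mod 2π = 1.097526 rad, q = (φ − β) mod 2π = 4.744091 rad → L = 5.57·(1.097526 + 11.321761 + 4.744091) = 5.57·17.163378 = 95.600018 m
LSR: p² = d² − 2 + 2cos(α−β) + 2d(sin α + sin β) = 168.491478; p = √p² = 12.980427; φ = atan2(−cos α − cos β, d + sin α + sin β) − atan2(−2, p) = 0.121217 rad; t = (φ − α) mod 2π = 5.269070 rad, q = (φ − β) mod 2π = 4.827502 rad → L = 5.57·(5.269070 + 12.980427 + 4.827502) = 5.57·23.076999 = 128.538882 m
RSL: p² = d² − 2 + 2cos(α−β) − 2d(sin α + sin β) = 82.917992; p = √p² = 9.105932; φ = atan2(cos α + cos β, d − sin α − sin β) − atan2(2, p) = -0.171598 rad; t = (α − φ) mod 2π = 1.306930 rad, q = (β − φ) mod 2π = 1.748498 rad → L = 5.57·(1.306930 + 9.105932 + 1.748498) = 5.57·12.161360 = 67.738774 m
RLR: c = (6 − d² + 2cos(α−β) + 2d(sin α − sin β))/8 = -15.022785, |c| > 1 → infeasible
LRL: c = (6 − d² + 2cos(α−β) − 2d(sin α − sin β))/8 = -14.499316, |c| > 1 → infeasible
Shortest: RSL with L = 67.738774 m ≈ 67.7388 m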